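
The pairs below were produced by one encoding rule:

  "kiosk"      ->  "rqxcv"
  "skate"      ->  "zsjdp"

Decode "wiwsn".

panic

In kiosk: k→r is +7, i→q is +8, o→x is +9, s→c is +10 — the shift increases by 1 each position. Letter i (0-indexed) is shifted by i+7, so successive shifts are 7, 8, 9, ….
Undoing it on wiwsn: w−7=p, i−8=a, w−9=n, s−10=i, n−11=c.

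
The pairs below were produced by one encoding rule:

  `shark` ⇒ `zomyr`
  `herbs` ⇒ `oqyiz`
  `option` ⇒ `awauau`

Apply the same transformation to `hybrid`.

ofiyuk

The shift depends on letter class: consonant s→z is +7, but vowel a→m is +12. The rule splits by letter class: vowels +12, consonants +7.
Applying it to hybrid: h(cons)+7=o, y(cons)+7=f, b(cons)+7=i, r(cons)+7=y, i(vowel)+12=u, d(cons)+7=k.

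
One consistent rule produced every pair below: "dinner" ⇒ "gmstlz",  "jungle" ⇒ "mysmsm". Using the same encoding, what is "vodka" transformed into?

ysiqh

In dinner: d→g is +3, i→m is +4, n→s is +5, n→t is +6 — the shift increases by 1 each position. Each letter shifts forward by (position + 3), i.e. 3, 4, 5, … — the shift grows by one for each successive letter.
On vodka: v+3=y, o+4=s, d+5=i, k+6=q, a+7=h.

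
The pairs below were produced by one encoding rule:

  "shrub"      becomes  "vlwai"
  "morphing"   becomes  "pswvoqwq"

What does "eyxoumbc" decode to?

business

In shrub: s→v is +3, h→l is +4, r→w is +5, u→a is +6 — the shift increases by 1 each position. Each letter shifts forward by (position + 3), i.e. 3, 4, 5, … — the shift grows by one for each successive letter.
Reversing it on eyxoumbc: e−3=b, y−4=u, x−5=s, o−6=i, u−7=n, m−8=e, b−9=s, c−10=s.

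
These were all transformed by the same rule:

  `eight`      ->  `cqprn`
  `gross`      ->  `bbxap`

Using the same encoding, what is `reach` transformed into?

qljna

The output letters match the input read backwards, each shifted +9: eight reversed is thgie. The word is reversed, then every letter is shifted forward by 9.
Applying it to reach: reverse → hcaer; then shift: h+9=q, c+9=l, a+9=j, e+9=n, r+9=a.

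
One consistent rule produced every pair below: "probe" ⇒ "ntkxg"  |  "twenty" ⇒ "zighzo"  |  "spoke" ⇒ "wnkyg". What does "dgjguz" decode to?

defeat

p(15)→n(13) and r(17)→t(19) fit y≡3x+20 (mod 26); the inverse of 3 mod 26 is 9. Each letter's alphabet position (a=0..z=25) is mapped through 3·x+20 mod 26 — an affine cipher.
Decoding dgjguz: d(3)→9·(3−20)≡3=d; g(6)→9·(6−20)≡4=e; j(9)→9·(9−20)≡5=f; g(6)→9·(6−20)≡4=e; u(20)→9·(20−20)≡0=a; z(25)→9·(25−20)≡19=t (all mod 26).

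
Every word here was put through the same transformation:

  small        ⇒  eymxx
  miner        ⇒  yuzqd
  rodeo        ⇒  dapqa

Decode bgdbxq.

purple

Compare letters: s→e is +12, m→y is +12, a→m is +12 — a constant shift. It's a constant shift of +12 (ROT12).
Reversing it on bgdbxq: b−12=p, g−12=u, d−12=r, b−12=p, x−12=l, q−12=e.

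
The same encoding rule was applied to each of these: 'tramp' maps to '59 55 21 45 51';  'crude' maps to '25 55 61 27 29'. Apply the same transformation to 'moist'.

45 49 37 57 59

The formula is n = 2×(alphabet index, a=1) + 19.
Applying it to moist: m=13→45, o=15→49, i=9→37, s=19→57, t=20→59.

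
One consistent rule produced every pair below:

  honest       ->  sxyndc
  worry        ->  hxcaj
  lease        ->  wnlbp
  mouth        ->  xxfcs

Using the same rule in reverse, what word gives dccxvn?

Shifts by position in honest: pos 0: h→s (+11), pos 1: o→x (+9), pos 2: n→y (+11), pos 3: e→n (+9) — repeating every 2. A repeating key of period 2 is used — shifts +11, +9 over and over.
Reversing it on dccxvn: d−11=s, c−9=t, c−11=r, x−9=o, v−11=k, n−9=e.

stroke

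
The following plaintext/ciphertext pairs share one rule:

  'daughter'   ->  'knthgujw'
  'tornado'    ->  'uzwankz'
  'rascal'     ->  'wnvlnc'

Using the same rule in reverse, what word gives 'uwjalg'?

trench

Treating letters as 0–25, the rule is x ↦ 25x + 13 (mod 26).
Reversing it on uwjalg: u(20)→25·(20−13)≡19=t; w(22)→25·(22−13)≡17=r; j(9)→25·(9−13)≡4=e; a(0)→25·(0−13)≡13=n; l(11)→25·(11−13)≡2=c; g(6)→25·(6−13)≡7=h (all mod 26).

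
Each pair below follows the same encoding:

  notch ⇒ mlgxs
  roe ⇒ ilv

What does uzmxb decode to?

Each pair mirrors across the alphabet (n↔m, o↔l, t↔g): positions sum to 25. This is the alphabet-reversal cipher (Atbash): a becomes z, b becomes y, etc.
Decoding uzmxb: u↔f, z↔a, m↔n, x↔c, b↔y.

fancy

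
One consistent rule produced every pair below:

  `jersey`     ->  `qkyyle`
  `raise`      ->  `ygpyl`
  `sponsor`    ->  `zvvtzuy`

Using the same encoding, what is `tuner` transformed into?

aauky

It's a Vigenère-style cipher with numeric key [7,6]: position i shifts by key[i mod 2].
For tuner: t+7=a, u+6=a, n+7=u, e+6=k, r+7=y.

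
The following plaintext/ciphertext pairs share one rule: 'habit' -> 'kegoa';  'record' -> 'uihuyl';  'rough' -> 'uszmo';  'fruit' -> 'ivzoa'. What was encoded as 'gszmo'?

The shift increases by 1 at each position, starting from +3: 3, 4, 5, ….
Undoing it on gszmo: g−3=d, s−4=o, z−5=u, m−6=g, o−7=h.

dough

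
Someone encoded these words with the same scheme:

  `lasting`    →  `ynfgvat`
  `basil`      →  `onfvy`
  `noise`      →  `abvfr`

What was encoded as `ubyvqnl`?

holiday

Compare letters: l→y is +13, a→n is +13, s→f is +13 — a constant shift. It's a constant shift of +13 (ROT13).
Undoing it on ubyvqnl: u−13=h, b−13=o, y−13=l, v−13=i, q−13=d, n−13=a, l−13=y.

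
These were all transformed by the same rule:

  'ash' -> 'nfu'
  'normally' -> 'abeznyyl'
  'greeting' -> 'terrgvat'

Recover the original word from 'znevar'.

marine

Compare letters: a→n is +13, s→f is +13, h→u is +13 — a constant shift. This is a Caesar cipher with shift 13.
Undoing it on znevar: z−13=m, n−13=a, e−13=r, v−13=i, a−13=n, r−13=e.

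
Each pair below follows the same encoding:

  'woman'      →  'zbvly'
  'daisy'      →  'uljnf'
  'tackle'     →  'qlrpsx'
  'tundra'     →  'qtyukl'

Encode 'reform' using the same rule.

w(22)→z(25) and o(14)→b(1) fit y≡3x+11 (mod 26); the inverse of 3 mod 26 is 9. This is an affine cipher: with a=0,…,z=25, each position x becomes (3x+11) mod 26.
For reform: r(17)→3·17+11≡10=k; e(4)→3·4+11≡23=x; f(5)→3·5+11≡0=a; o(14)→3·14+11≡1=b; r(17)→3·17+11≡10=k; m(12)→3·12+11≡21=v (all mod 26).

kxabkv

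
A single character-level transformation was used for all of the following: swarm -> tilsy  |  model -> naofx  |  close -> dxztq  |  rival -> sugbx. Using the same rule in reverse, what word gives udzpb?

troop

It's a Vigenère-style cipher with numeric key [1,12,11]: position i shifts by key[i mod 3].
Decoding udzpb: u−1=t, d−12=r, z−11=o, p−1=o, b−12=p.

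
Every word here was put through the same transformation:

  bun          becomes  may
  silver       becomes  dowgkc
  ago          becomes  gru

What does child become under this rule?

The shift depends on letter class: consonant b→m is +11, but vowel u→a is +6. The rule splits by letter class: vowels +6, consonants +11.
For child: c(cons)+11=n, h(cons)+11=s, i(vowel)+6=o, l(cons)+11=w, d(cons)+11=o.

nsowo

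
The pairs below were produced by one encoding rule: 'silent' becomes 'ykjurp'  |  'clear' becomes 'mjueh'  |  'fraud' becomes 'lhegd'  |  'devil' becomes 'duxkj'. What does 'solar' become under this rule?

yijeh

s(18)→y(24) and i(8)→k(10) fit y≡17x+4 (mod 26); the inverse of 17 mod 26 is 23. Each letter's alphabet position (a=0..z=25) is mapped through 17·x+4 mod 26 — an affine cipher.
Applying it to solar: s(18)→17·18+4≡24=y; o(14)→17·14+4≡8=i; l(11)→17·11+4≡9=j; a(0)→17·0+4≡4=e; r(17)→17·17+4≡7=h (all mod 26).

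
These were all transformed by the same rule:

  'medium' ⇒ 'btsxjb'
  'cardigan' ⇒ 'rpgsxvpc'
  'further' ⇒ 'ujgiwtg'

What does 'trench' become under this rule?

igtcrw

It's a constant shift of +15 (ROT15).
On trench: t+15=i, r+15=g, e+15=t, n+15=c, c+15=r, h+15=w.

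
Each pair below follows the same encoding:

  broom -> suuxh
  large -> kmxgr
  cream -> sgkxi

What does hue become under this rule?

kan

Two steps: reverse the string, then apply a Caesar shift of +6.
On hue: reverse → euh; then shift: e+6=k, u+6=a, h+6=n.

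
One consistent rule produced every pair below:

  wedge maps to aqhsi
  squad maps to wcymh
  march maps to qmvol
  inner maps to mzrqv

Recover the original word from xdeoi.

Shifts by position in wedge: pos 0: w→a (+4), pos 1: e→q (+12), pos 2: d→h (+4), pos 3: g→s (+12) — repeating every 2. The shifts repeat in a cycle of length 2: positions 0,1,… shift by +4, +12, then the pattern repeats.
Reversing it on xdeoi: x−4=t, d−12=r, e−4=a, o−12=c, i−4=e.

trace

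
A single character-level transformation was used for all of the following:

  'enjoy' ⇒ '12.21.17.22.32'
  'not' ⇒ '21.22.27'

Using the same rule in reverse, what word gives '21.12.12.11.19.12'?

Each letter is replaced by its alphabet position (a=1..z=26) + 7.
Decoding 21.12.12.11.19.12: 21→(21−7)÷1=14=n, 12→(12−7)÷1=5=e, 12→(12−7)÷1=5=e, 11→(11−7)÷1=4=d, 19→(19−7)÷1=12=l, 12→(12−7)÷1=5=e.

needle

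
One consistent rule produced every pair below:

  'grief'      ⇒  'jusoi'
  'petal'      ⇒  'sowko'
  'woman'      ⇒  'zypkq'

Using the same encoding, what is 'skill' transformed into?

The shift depends on letter class: consonant g→j is +3, but vowel i→s is +10. Two shifts are in play — +10 for a/e/i/o/u, +3 for every other letter.
For skill: s(cons)+3=v, k(cons)+3=n, i(vowel)+10=s, l(cons)+3=o, l(cons)+3=o.

vnsoo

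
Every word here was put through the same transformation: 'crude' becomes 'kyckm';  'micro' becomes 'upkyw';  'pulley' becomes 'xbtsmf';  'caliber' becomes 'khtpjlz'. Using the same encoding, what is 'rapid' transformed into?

zhxpl

A repeating key of period 2 is used — shifts +8, +7 over and over.
On rapid: r+8=z, a+7=h, p+8=x, i+7=p, d+8=l.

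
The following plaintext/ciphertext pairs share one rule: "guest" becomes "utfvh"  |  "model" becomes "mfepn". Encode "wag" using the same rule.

hbx

Read the word backwards and shift each letter +1.
For wag: reverse → gaw; then shift: g+1=h, a+1=b, w+1=x.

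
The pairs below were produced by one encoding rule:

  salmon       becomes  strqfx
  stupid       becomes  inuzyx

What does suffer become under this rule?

wjkkzx

Two steps: reverse the string, then apply a Caesar shift of +5.
Applying it to suffer: reverse → reffus; then shift: r+5=w, e+5=j, f+5=k, f+5=k, u+5=z, s+5=x.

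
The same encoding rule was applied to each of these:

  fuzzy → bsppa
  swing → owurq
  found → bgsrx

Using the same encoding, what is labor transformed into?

netgz

f(5)→b(1) and u(20)→s(18) fit y≡15x+4 (mod 26); the inverse of 15 mod 26 is 7. This is an affine cipher: with a=0,…,z=25, each position x becomes (15x+4) mod 26.
On labor: l(11)→15·11+4≡13=n; a(0)→15·0+4≡4=e; b(1)→15·1+4≡19=t; o(14)→15·14+4≡6=g; r(17)→15·17+4≡25=z (all mod 26).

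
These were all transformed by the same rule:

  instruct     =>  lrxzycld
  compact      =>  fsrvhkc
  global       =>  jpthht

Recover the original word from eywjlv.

Letter i (0-indexed) is shifted by i+3, so successive shifts are 3, 4, 5, ….
Decoding eywjlv: e−3=b, y−4=u, w−5=r, j−6=d, l−7=e, v−8=n.

burden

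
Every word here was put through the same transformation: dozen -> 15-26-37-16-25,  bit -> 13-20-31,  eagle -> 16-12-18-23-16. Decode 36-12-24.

yam

d is letter #4 and maps to 15: an offset of 11. Letters become their 1-based position plus 11 (so a→12, b→13, …).
Reversing it on 36-12-24: 36→(36−11)÷1=25=y, 12→(12−11)÷1=1=a, 24→(24−11)÷1=13=m.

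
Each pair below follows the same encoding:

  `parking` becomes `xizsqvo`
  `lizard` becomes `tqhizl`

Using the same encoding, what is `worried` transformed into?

Compare letters: p→x is +8, a→i is +8, r→z is +8 — a constant shift. Each letter is shifted forward by 8 in the alphabet (a Caesar shift of +8).
For worried: w+8=e, o+8=w, r+8=z, r+8=z, i+8=q, e+8=m, d+8=l.

ewzzqml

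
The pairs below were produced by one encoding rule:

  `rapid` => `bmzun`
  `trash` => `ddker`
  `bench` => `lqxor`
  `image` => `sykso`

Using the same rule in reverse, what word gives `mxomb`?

Shifts by position in rapid: pos 0: r→b (+10), pos 1: a→m (+12), pos 2: p→z (+10), pos 3: i→u (+12) — repeating every 2. The shifts repeat in a cycle of length 2: positions 0,1,… shift by +10, +12, then the pattern repeats.
Undoing it on mxomb: m−10=c, x−12=l, o−10=e, m−12=a, b−10=r.

clear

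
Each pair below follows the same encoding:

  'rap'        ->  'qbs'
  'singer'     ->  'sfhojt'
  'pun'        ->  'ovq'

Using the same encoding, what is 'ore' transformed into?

The word is reversed, then every letter is shifted forward by 1.
For ore: reverse → ero; then shift: e+1=f, r+1=s, o+1=p.

fsp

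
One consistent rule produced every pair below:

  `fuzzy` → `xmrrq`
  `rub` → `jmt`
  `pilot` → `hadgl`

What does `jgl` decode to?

Compare letters: f→x is +18, u→m is +18, z→r is +18 — a constant shift. This is a Caesar cipher with shift 18.
Decoding jgl: j−18=r, g−18=o, l−18=t.

rot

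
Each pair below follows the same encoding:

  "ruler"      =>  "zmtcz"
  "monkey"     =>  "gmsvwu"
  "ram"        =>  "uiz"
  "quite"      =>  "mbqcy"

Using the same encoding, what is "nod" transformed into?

lwv

The output letters match the input read backwards, each shifted +8: ruler reversed is relur. The word is reversed, then every letter is shifted forward by 8.
Applying it to nod: reverse → don; then shift: d+8=l, o+8=w, n+8=v.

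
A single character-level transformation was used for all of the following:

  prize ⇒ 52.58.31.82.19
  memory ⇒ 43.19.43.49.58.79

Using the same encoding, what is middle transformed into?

Each letter becomes 3×(its alphabet position, a=1..z=26) + 4.
On middle: m=13→43, i=9→31, d=4→16, d=4→16, l=12→40, e=5→19.

43.31.16.16.40.19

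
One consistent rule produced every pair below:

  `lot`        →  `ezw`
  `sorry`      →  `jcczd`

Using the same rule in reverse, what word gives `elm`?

bat

The output letters match the input read backwards, each shifted +11: lot reversed is tol. The word is reversed, then every letter is shifted forward by 11.
Decoding elm: shift back: e−11=t, l−11=a, m−11=b → tab; then reverse → bat.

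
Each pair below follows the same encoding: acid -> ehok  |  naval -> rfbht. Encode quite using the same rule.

uzoam

In acid: a→e is +4, c→h is +5, i→o is +6, d→k is +7 — the shift increases by 1 each position. Letter i (0-indexed) is shifted by i+4, so successive shifts are 4, 5, 6, ….
For quite: q+4=u, u+5=z, i+6=o, t+7=a, e+8=m.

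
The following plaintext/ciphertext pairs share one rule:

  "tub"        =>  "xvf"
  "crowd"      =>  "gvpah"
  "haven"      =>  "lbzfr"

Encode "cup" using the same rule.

gvt

The shift depends on letter class: consonant t→x is +4, but vowel u→v is +1. The rule splits by letter class: vowels +1, consonants +4.
For cup: c(cons)+4=g, u(vowel)+1=v, p(cons)+4=t.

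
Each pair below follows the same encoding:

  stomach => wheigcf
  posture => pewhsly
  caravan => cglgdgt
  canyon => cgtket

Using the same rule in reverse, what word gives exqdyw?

This is an affine cipher: with a=0,…,z=25, each position x becomes (11x+6) mod 26.
Reversing it on exqdyw: e(4)→19·(4−6)≡14=o; x(23)→19·(23−6)≡11=l; q(16)→19·(16−6)≡8=i; d(3)→19·(3−6)≡21=v; y(24)→19·(24−6)≡4=e; w(22)→19·(22−6)≡18=s (all mod 26).

olives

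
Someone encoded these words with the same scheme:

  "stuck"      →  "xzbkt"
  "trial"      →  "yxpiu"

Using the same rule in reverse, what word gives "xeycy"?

The shift increases by 1 at each position, starting from +5: 5, 6, 7, ….
Reversing it on xeycy: x−5=s, e−6=y, y−7=r, c−8=u, y−9=p.

syrup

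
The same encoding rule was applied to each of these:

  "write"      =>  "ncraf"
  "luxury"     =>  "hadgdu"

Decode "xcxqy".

Two steps: reverse the string, then apply a Caesar shift of +9.
Undoing it on xcxqy: shift back: x−9=o, c−9=t, x−9=o, q−9=h, y−9=p → otohp; then reverse → photo.

photo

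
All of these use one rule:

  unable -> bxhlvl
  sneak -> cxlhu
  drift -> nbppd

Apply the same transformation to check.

The shift depends on letter class: consonant n→x is +10, but vowel u→b is +7. Two shifts are in play — +7 for a/e/i/o/u, +10 for every other letter.
On check: c(cons)+10=m, h(cons)+10=r, e(vowel)+7=l, c(cons)+10=m, k(cons)+10=u.

mrlmu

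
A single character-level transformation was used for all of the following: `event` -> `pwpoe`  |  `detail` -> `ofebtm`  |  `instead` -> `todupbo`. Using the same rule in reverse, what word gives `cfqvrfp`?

Shifts by position in event: pos 0: e→p (+11), pos 1: v→w (+1), pos 2: e→p (+11), pos 3: n→o (+1) — repeating every 2. The shifts repeat in a cycle of length 2: positions 0,1,… shift by +11, +1, then the pattern repeats.
Decoding cfqvrfp: c−11=r, f−1=e, q−11=f, v−1=u, r−11=g, f−1=e, p−11=e.

refugee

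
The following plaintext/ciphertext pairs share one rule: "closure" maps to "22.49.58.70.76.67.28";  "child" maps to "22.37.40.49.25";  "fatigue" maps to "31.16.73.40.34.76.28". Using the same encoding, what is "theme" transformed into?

With a=1..z=26, the number is 3·pos + 13.
Applying it to theme: t=20→73, h=8→37, e=5→28, m=13→52, e=5→28.

73.37.28.52.28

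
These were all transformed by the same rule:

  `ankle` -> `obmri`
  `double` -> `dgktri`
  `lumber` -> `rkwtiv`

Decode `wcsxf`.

Each letter's alphabet position (a=0..z=25) is mapped through 5·x+14 mod 26 — an affine cipher.
Reversing it on wcsxf: w(22)→21·(22−14)≡12=m; c(2)→21·(2−14)≡8=i; s(18)→21·(18−14)≡6=g; x(23)→21·(23−14)≡7=h; f(5)→21·(5−14)≡19=t (all mod 26).

might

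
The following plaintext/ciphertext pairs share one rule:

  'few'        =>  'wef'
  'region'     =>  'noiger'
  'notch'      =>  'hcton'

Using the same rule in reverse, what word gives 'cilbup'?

public

The output letters match the input read backwards: few reversed is wef. It's just the letters in reverse order.
Reversing it on cilbup: then reverse → public.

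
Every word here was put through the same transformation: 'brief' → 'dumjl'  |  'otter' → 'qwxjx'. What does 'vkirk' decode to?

theme

In brief: b→d is +2, r→u is +3, i→m is +4, e→j is +5 — the shift increases by 1 each position. Each letter shifts forward by (position + 2), i.e. 2, 3, 4, … — the shift grows by one for each successive letter.
Reversing it on vkirk: v−2=t, k−3=h, i−4=e, r−5=m, k−6=e.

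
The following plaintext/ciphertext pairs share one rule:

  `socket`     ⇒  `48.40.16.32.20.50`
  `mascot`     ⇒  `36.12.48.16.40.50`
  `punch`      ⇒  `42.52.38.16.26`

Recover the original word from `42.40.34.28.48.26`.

polish

With a=1..z=26, the number is 2·pos + 10.
Decoding 42.40.34.28.48.26: 42→(42−10)÷2=16=p, 40→(40−10)÷2=15=o, 34→(34−10)÷2=12=l, 28→(28−10)÷2=9=i, 48→(48−10)÷2=19=s, 26→(26−10)÷2=8=h.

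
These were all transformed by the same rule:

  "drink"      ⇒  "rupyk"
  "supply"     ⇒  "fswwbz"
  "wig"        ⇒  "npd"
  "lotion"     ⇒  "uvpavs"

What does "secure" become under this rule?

The output letters match the input read backwards, each shifted +7: drink reversed is knird. Two steps: reverse the string, then apply a Caesar shift of +7.
On secure: reverse → eruces; then shift: e+7=l, r+7=y, u+7=b, c+7=j, e+7=l, s+7=z.

lybjlz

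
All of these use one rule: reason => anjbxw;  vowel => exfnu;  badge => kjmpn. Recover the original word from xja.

oar

Compare letters: r→a is +9, e→n is +9, a→j is +9 — a constant shift. Each letter is shifted forward by 9 in the alphabet (a Caesar shift of +9).
Decoding xja: x−9=o, j−9=a, a−9=r.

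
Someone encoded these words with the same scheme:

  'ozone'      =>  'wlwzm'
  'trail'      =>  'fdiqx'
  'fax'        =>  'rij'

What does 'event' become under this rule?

mhmzf

The shift depends on letter class: consonant z→l is +12, but vowel o→w is +8. Vowels shift forward by 8 and consonants shift forward by 12.
For event: e(vowel)+8=m, v(cons)+12=h, e(vowel)+8=m, n(cons)+12=z, t(cons)+12=f.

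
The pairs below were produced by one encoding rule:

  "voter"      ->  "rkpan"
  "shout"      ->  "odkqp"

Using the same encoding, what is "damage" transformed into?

zwiwca

Compare letters: v→r is +22, o→k is +22, t→p is +22 — a constant shift. Every letter moves 22 places later in the alphabet, wrapping around z→a.
On damage: d+22=z, a+22=w, m+22=i, a+22=w, g+22=c, e+22=a.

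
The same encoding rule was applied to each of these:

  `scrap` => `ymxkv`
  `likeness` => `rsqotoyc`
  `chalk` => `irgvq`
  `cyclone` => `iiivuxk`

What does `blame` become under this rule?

A repeating key of period 2 is used — shifts +6, +10 over and over.
For blame: b+6=h, l+10=v, a+6=g, m+10=w, e+6=k.

hvgwk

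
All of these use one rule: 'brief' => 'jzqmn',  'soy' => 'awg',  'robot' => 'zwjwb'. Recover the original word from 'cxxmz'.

Compare letters: b→j is +8, r→z is +8, i→q is +8 — a constant shift. This is a Caesar cipher with shift 8.
Undoing it on cxxmz: c−8=u, x−8=p, x−8=p, m−8=e, z−8=r.

upper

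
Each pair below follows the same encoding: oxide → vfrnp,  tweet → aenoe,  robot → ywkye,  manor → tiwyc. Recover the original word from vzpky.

organ

Each letter shifts forward by (position + 7), i.e. 7, 8, 9, … — the shift grows by one for each successive letter.
Undoing it on vzpky: v−7=o, z−8=r, p−9=g, k−10=a, y−11=n.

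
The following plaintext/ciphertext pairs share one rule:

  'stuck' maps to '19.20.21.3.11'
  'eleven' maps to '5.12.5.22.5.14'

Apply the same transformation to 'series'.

19.5.18.9.5.19

Each letter is replaced by its alphabet position (a=1, b=2, …, z=26).
For series: s=19→19, e=5→5, r=18→18, i=9→9, e=5→5, s=19→19.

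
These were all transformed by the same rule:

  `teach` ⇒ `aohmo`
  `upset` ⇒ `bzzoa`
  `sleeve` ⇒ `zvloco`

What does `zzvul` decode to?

Shifts by position in teach: pos 0: t→a (+7), pos 1: e→o (+10), pos 2: a→h (+7), pos 3: c→m (+10) — repeating every 2. It's a Vigenère-style cipher with numeric key [7,10]: position i shifts by key[i mod 2].
Reversing it on zzvul: z−7=s, z−10=p, v−7=o, u−10=k, l−7=e.

spoke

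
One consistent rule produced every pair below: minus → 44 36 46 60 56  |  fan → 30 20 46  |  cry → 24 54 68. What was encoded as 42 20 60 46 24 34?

The formula is n = 2×(alphabet index, a=1) + 18.
Reversing it on 42 20 60 46 24 34: 42→(42−18)÷2=12=l, 20→(20−18)÷2=1=a, 60→(60−18)÷2=21=u, 46→(46−18)÷2=14=n, 24→(24−18)÷2=3=c, 34→(34−18)÷2=8=h.

launch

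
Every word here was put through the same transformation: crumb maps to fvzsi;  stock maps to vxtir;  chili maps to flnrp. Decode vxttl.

stone

In crumb: c→f is +3, r→v is +4, u→z is +5, m→s is +6 — the shift increases by 1 each position. The shift increases by 1 at each position, starting from +3: 3, 4, 5, ….
Undoing it on vxttl: v−3=s, x−4=t, t−5=o, t−6=n, l−7=e.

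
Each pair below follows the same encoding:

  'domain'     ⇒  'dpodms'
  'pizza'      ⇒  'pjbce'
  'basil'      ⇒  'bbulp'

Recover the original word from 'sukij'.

stiff

In domain: d→d is +0, o→p is +1, m→o is +2, a→d is +3 — the shift increases by 1 each position. Letter i (0-indexed) is shifted by i+0, so successive shifts are 0, 1, 2, ….
Undoing it on sukij: s−0=s, u−1=t, k−2=i, i−3=f, j−4=f.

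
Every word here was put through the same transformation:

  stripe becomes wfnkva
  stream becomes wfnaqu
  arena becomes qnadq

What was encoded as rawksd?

This is an affine cipher: with a=0,…,z=25, each position x becomes (9x+16) mod 26.
Undoing it on rawksd: r(17)→3·(17−16)≡3=d; a(0)→3·(0−16)≡4=e; w(22)→3·(22−16)≡18=s; k(10)→3·(10−16)≡8=i; s(18)→3·(18−16)≡6=g; d(3)→3·(3−16)≡13=n (all mod 26).

design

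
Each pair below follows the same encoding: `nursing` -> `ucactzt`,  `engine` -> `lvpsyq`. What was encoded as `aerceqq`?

twisted

Letter i (0-indexed) is shifted by i+7, so successive shifts are 7, 8, 9, ….
Undoing it on aerceqq: a−7=t, e−8=w, r−9=i, c−10=s, e−11=t, q−12=e, q−13=d.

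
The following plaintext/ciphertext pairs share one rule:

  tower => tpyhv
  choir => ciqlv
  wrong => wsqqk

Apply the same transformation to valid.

In tower: t→t is +0, o→p is +1, w→y is +2, e→h is +3 — the shift increases by 1 each position. The shift increases by 1 at each position, starting from +0: 0, 1, 2, ….
On valid: v+0=v, a+1=b, l+2=n, i+3=l, d+4=h.

vbnlh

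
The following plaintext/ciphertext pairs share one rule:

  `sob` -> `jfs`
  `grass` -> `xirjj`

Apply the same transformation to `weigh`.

nvzxy

Each letter is shifted forward by 17 in the alphabet (a Caesar shift of +17).
For weigh: w+17=n, e+17=v, i+17=z, g+17=x, h+17=y.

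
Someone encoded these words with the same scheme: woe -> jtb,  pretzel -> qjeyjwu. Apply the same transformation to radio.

tnifw

The output letters match the input read backwards, each shifted +5: woe reversed is eow. The word is reversed, then every letter is shifted forward by 5.
Applying it to radio: reverse → oidar; then shift: o+5=t, i+5=n, d+5=i, a+5=f, r+5=w.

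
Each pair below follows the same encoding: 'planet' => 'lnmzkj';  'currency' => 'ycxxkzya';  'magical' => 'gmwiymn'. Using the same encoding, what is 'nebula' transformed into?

zkfcnm

p(15)→l(11) and l(11)→n(13) fit y≡19x+12 (mod 26); the inverse of 19 mod 26 is 11. This is an affine cipher: with a=0,…,z=25, each position x becomes (19x+12) mod 26.
On nebula: n(13)→19·13+12≡25=z; e(4)→19·4+12≡10=k; b(1)→19·1+12≡5=f; u(20)→19·20+12≡2=c; l(11)→19·11+12≡13=n; a(0)→19·0+12≡12=m (all mod 26).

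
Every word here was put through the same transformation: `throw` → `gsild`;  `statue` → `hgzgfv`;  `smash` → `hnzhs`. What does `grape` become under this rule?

Each letter is replaced by its mirror in the alphabet: a↔z, b↔y, c↔x, and so on (the Atbash cipher).
On grape: g↔t, r↔i, a↔z, p↔k, e↔v.

tizkv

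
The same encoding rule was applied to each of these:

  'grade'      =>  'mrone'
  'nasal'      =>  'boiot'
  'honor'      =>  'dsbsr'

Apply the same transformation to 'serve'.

g(6)→m(12) and r(17)→r(17) fit y≡17x+14 (mod 26); the inverse of 17 mod 26 is 23. Each letter's alphabet position (a=0..z=25) is mapped through 17·x+14 mod 26 — an affine cipher.
For serve: s(18)→17·18+14≡8=i; e(4)→17·4+14≡4=e; r(17)→17·17+14≡17=r; v(21)→17·21+14≡7=h; e(4)→17·4+14≡4=e (all mod 26).

ierhe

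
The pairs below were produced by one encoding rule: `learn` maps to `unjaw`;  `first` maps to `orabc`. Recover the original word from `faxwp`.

wrong

Compare letters: l→u is +9, e→n is +9, a→j is +9 — a constant shift. It's a constant shift of +9 (ROT9).
Decoding faxwp: f−9=w, a−9=r, x−9=o, w−9=n, p−9=g.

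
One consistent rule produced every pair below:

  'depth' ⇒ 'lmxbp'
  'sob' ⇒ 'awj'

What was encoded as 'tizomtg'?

Compare letters: d→l is +8, e→m is +8, p→x is +8 — a constant shift. Every letter moves 8 places later in the alphabet, wrapping around z→a.
Undoing it on tizomtg: t−8=l, i−8=a, z−8=r, o−8=g, m−8=e, t−8=l, g−8=y.

largely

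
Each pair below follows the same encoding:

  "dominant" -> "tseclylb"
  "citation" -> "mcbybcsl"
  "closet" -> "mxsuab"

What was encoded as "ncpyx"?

rival

Each letter's alphabet position (a=0..z=25) is mapped through 7·x+24 mod 26 — an affine cipher.
Reversing it on ncpyx: n(13)→15·(13−24)≡17=r; c(2)→15·(2−24)≡8=i; p(15)→15·(15−24)≡21=v; y(24)→15·(24−24)≡0=a; x(23)→15·(23−24)≡11=l (all mod 26).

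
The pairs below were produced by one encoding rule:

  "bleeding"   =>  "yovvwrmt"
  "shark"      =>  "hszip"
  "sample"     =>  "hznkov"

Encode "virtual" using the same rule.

Each pair mirrors across the alphabet (b↔y, l↔o, e↔v): positions sum to 25. This is the alphabet-reversal cipher (Atbash): a becomes z, b becomes y, etc.
For virtual: v↔e, i↔r, r↔i, t↔g, u↔f, a↔z, l↔o.

erigfzo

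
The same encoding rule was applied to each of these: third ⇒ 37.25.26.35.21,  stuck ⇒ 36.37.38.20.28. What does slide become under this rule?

36.29.26.21.22

t is letter #20 and maps to 37: an offset of 17. Letters become their 1-based position plus 17 (so a→18, b→19, …).
On slide: s=19→36, l=12→29, i=9→26, d=4→21, e=5→22.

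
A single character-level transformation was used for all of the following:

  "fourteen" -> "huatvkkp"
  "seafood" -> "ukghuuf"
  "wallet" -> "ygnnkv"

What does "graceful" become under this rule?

The shift depends on letter class: consonant f→h is +2, but vowel o→u is +6. Vowels shift forward by 6 and consonants shift forward by 2.
For graceful: g(cons)+2=i, r(cons)+2=t, a(vowel)+6=g, c(cons)+2=e, e(vowel)+6=k, f(cons)+2=h, u(vowel)+6=a, l(cons)+2=n.

itgekhan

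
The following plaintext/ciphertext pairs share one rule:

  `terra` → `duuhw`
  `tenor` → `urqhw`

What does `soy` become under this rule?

brv

Read the word backwards and shift each letter +3.
Applying it to soy: reverse → yos; then shift: y+3=b, o+3=r, s+3=v.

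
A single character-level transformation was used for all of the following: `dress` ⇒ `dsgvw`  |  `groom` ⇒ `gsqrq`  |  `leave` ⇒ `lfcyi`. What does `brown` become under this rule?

In dress: d→d is +0, r→s is +1, e→g is +2, s→v is +3 — the shift increases by 1 each position. The shift increases by 1 at each position, starting from +0: 0, 1, 2, ….
On brown: b+0=b, r+1=s, o+2=q, w+3=z, n+4=r.

bsqzr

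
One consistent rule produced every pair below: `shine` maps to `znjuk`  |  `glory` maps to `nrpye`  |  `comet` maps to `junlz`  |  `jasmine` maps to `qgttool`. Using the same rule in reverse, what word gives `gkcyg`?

A repeating key of period 3 is used — shifts +7, +6, +1 over and over.
Reversing it on gkcyg: g−7=z, k−6=e, c−1=b, y−7=r, g−6=a.

zebra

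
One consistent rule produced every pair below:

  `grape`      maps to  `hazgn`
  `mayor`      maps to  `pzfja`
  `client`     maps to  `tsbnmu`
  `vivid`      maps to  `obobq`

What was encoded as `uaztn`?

trace

This is an affine cipher: with a=0,…,z=25, each position x becomes (23x+25) mod 26.
Reversing it on uaztn: u(20)→17·(20−25)≡19=t; a(0)→17·(0−25)≡17=r; z(25)→17·(25−25)≡0=a; t(19)→17·(19−25)≡2=c; n(13)→17·(13−25)≡4=e (all mod 26).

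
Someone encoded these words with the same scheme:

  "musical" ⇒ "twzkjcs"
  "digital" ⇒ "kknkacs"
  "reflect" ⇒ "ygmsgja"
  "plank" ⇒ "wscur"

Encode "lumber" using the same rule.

swtigy

Two shifts are in play — +2 for a/e/i/o/u, +7 for every other letter.
For lumber: l(cons)+7=s, u(vowel)+2=w, m(cons)+7=t, b(cons)+7=i, e(vowel)+2=g, r(cons)+7=y.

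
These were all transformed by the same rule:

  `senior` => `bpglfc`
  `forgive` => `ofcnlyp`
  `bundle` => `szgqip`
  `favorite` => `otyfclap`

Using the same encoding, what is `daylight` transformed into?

qtvilnma

s(18)→b(1) and e(4)→p(15) fit y≡25x+19 (mod 26); the inverse of 25 mod 26 is 25. Each letter's alphabet position (a=0..z=25) is mapped through 25·x+19 mod 26 — an affine cipher.
For daylight: d(3)→25·3+19≡16=q; a(0)→25·0+19≡19=t; y(24)→25·24+19≡21=v; l(11)→25·11+19≡8=i; i(8)→25·8+19≡11=l; g(6)→25·6+19≡13=n; h(7)→25·7+19≡12=m; t(19)→25·19+19≡0=a (all mod 26).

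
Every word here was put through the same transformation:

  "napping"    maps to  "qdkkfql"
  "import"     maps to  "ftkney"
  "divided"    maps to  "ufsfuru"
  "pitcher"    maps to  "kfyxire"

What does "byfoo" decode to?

stiff

n(13)→q(16) and a(0)→d(3) fit y≡23x+3 (mod 26); the inverse of 23 mod 26 is 17. Treating letters as 0–25, the rule is x ↦ 23x + 3 (mod 26).
Undoing it on byfoo: b(1)→17·(1−3)≡18=s; y(24)→17·(24−3)≡19=t; f(5)→17·(5−3)≡8=i; o(14)→17·(14−3)≡5=f; o(14)→17·(14−3)≡5=f (all mod 26).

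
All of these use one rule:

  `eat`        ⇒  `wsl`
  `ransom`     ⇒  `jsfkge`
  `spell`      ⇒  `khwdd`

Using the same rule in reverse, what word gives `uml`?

Compare letters: e→w is +18, a→s is +18, t→l is +18 — a constant shift. This is a Caesar cipher with shift 18.
Decoding uml: u−18=c, m−18=u, l−18=t.

cut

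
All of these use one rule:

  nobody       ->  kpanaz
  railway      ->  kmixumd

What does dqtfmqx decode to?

Two steps: reverse the string, then apply a Caesar shift of +12.
Reversing it on dqtfmqx: shift back: d−12=r, q−12=e, t−12=h, f−12=t, m−12=a, q−12=e, x−12=l → rehtael; then reverse → leather.

leather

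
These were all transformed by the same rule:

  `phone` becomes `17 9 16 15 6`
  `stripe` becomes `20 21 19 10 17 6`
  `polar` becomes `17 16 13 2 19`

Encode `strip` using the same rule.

p is letter #16 and maps to 17: an offset of 1. Letters become their 1-based position plus 1 (so a→2, b→3, …).
On strip: s=19→20, t=20→21, r=18→19, i=9→10, p=16→17.

20 21 19 10 17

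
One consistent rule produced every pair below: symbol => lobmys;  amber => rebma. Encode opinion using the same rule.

The output letters match the input read backwards: symbol reversed is lobmys. It's just the letters in reverse order.
For opinion: reverse → noinipo.

noinipo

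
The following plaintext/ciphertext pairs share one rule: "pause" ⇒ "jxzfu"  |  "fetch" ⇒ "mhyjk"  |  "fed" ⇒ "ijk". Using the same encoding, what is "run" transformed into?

szw

Two steps: reverse the string, then apply a Caesar shift of +5.
For run: reverse → nur; then shift: n+5=s, u+5=z, r+5=w.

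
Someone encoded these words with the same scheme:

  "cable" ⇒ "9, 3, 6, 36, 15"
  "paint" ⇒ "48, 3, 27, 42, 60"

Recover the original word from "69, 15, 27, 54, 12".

c(#3)→9 and a(#1)→3: differences scale by 3, so n = 3·pos + 0. With a=1..z=26, the number is 3·pos.
Undoing it on 69, 15, 27, 54, 12: 69→(69−0)÷3=23=w, 15→(15−0)÷3=5=e, 27→(27−0)÷3=9=i, 54→(54−0)÷3=18=r, 12→(12−0)÷3=4=d.

weird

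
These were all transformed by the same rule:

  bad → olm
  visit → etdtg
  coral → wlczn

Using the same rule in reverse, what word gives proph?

wedge

The output letters match the input read backwards, each shifted +11: bad reversed is dab. The word is reversed, then every letter is shifted forward by 11.
Reversing it on proph: shift back: p−11=e, r−11=g, o−11=d, p−11=e, h−11=w → egdew; then reverse → wedge.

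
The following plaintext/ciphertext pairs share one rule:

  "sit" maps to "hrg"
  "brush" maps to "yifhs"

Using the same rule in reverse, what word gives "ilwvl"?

Each pair mirrors across the alphabet (s↔h, i↔r, t↔g): positions sum to 25. This is the alphabet-reversal cipher (Atbash): a becomes z, b becomes y, etc.
Reversing it on ilwvl: i↔r, l↔o, w↔d, v↔e, l↔o.

rodeo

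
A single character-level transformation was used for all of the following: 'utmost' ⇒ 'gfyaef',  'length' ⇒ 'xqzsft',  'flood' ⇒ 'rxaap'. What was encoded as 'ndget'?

Compare letters: u→g is +12, t→f is +12, m→y is +12 — a constant shift. It's a constant shift of +12 (ROT12).
Decoding ndget: n−12=b, d−12=r, g−12=u, e−12=s, t−12=h.

brush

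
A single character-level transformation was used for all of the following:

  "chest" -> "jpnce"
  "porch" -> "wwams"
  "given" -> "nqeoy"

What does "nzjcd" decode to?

In chest: c→j is +7, h→p is +8, e→n is +9, s→c is +10 — the shift increases by 1 each position. Each letter shifts forward by (position + 7), i.e. 7, 8, 9, … — the shift grows by one for each successive letter.
Decoding nzjcd: n−7=g, z−8=r, j−9=a, c−10=s, d−11=s.

grass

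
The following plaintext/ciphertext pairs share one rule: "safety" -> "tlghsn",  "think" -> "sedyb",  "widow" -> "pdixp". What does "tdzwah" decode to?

s(18)→t(19) and a(0)→l(11) fit y≡25x+11 (mod 26); the inverse of 25 mod 26 is 25. Treating letters as 0–25, the rule is x ↦ 25x + 11 (mod 26).
Reversing it on tdzwah: t(19)→25·(19−11)≡18=s; d(3)→25·(3−11)≡8=i; z(25)→25·(25−11)≡12=m; w(22)→25·(22−11)≡15=p; a(0)→25·(0−11)≡11=l; h(7)→25·(7−11)≡4=e (all mod 26).

simple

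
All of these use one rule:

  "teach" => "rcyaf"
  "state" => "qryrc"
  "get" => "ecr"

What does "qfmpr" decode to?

short

Compare letters: t→r is +24, e→c is +24, a→y is +24 — a constant shift. This is a Caesar cipher with shift 24.
Decoding qfmpr: q−24=s, f−24=h, m−24=o, p−24=r, r−24=t.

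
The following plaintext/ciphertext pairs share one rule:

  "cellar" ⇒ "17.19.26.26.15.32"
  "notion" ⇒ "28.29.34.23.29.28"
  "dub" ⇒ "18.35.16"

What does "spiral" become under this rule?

33.30.23.32.15.26

c is letter #3 and maps to 17: an offset of 14. The number is (letter's place in the alphabet, a=1) + 14.
For spiral: s=19→33, p=16→30, i=9→23, r=18→32, a=1→15, l=12→26.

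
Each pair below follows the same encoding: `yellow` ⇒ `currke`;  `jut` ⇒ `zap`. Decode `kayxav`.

The output letters match the input read backwards, each shifted +6: yellow reversed is wolley. Read the word backwards and shift each letter +6.
Reversing it on kayxav: shift back: k−6=e, a−6=u, y−6=s, x−6=r, a−6=u, v−6=p → eusrup; then reverse → pursue.

pursue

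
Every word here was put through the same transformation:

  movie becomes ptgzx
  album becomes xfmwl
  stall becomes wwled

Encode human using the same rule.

The output letters match the input read backwards, each shifted +11: movie reversed is eivom. Read the word backwards and shift each letter +11.
Applying it to human: reverse → namuh; then shift: n+11=y, a+11=l, m+11=x, u+11=f, h+11=s.

ylxfs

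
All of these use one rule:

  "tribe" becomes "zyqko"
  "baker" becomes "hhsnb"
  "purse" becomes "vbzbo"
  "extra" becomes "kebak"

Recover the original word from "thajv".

nasal

In tribe: t→z is +6, r→y is +7, i→q is +8, b→k is +9 — the shift increases by 1 each position. Each letter shifts forward by (position + 6), i.e. 6, 7, 8, … — the shift grows by one for each successive letter.
Undoing it on thajv: t−6=n, h−7=a, a−8=s, j−9=a, v−10=l.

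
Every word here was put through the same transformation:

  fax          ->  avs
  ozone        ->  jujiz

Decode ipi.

nun

It's a constant shift of +21 (ROT21).
Undoing it on ipi: i−21=n, p−21=u, i−21=n.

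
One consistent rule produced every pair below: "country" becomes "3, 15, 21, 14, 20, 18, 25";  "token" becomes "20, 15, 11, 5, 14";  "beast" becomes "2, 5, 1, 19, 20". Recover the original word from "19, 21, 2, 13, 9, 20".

c is letter #3 and maps to 3: an offset of 0. Letters become their 1-indexed alphabet positions: a=1 … z=26.
Reversing it on 19, 21, 2, 13, 9, 20: 19=s, 21=u, 2=b, 13=m, 9=i, 20=t.

submit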